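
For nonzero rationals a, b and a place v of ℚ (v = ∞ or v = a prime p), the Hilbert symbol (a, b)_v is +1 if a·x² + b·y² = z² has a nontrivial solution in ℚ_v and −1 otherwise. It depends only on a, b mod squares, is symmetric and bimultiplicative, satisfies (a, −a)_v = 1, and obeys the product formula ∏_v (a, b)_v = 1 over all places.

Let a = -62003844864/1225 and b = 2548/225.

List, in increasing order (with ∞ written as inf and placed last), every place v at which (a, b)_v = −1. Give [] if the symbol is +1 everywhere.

(a, b) ≡ (-551, 13) mod (ℚ^×)²; places V = {2, 3, 5, 7, 13, 17, 19, 29, ∞}.
(a,b)_3: α=2, u≡1; β=-2, v≡1 (mod 3); (1|3)=+1, (1|3)=+1; sign (−1)^0·+1^-2·+1^2 = +1.
(a,b)_17: α=2, u≡12; β=0, v≡8 (mod 17); (12|17)=-1, (8|17)=+1; sign (−1)^0·-1^0·+1^2 = +1.
(a,b)_2: α=8, β=2; u≡1, v≡5 (mod 8); ε(u)ε(v)=0·0, αω(v)=8·1, βω(u)=2·0; sum ≡ 0  ⇒  +1.
(a,b)_5: α=-2, u≡4; β=-2, v≡2 (mod 5); (4|5)=+1, (2|5)=-1; sign (−1)^0·+1^-2·-1^-2 = +1.
(a,b)_∞: sgn(-551)=−, sgn(13)=+, so +1.
(a,b)_7: α=-2, u≡1; β=2, v≡3 (mod 7); (1|7)=+1, (3|7)=-1; sign (−1)^0·+1^2·-1^-2 = +1.
(a,b)_13: α=2, u≡11; β=1, v≡10 (mod 13); (11|13)=-1, (10|13)=+1; sign (−1)^0·-1^1·+1^2 = -1.
(a,b)_19: α=1, u≡17; β=0, v≡12 (mod 19); (17|19)=+1, (12|19)=-1; sign (−1)^0·+1^0·-1^1 = -1.
(a,b)_29: α=1, u≡10; β=0, v≡13 (mod 29); (10|29)=-1, (13|29)=+1; sign (−1)^0·-1^0·+1^1 = +1.
Ram(-551, 13) = {13, 19}; no ℚ_13-point on the conic.

[13, 19]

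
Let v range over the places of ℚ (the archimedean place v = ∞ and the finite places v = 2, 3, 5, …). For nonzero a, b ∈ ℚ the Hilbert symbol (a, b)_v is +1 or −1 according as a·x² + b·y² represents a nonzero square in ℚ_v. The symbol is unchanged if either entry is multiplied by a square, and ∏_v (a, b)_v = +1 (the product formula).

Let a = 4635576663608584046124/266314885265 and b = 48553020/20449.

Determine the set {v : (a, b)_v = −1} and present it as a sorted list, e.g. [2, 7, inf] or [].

[2, 5, 41, 43]

Mod squares: a ≡ 1948115, b ≡ 149855. Check v ∈ {∞, 2, 3, 5, 11, 13, 17, 23, 41, 43}.
v=3: a=3^16·(≡2), b=3^4·(≡2) mod 3; (2|3)=-1, (2|3)=-1; (−1)^{16·4·1}·(-1)^4·(-1)^16 = +1.
v=∞: 1948115 > 0 and 149855 > 0  ⇒  (a,b)_∞ = +1.
v=41: a=41^3·(≡40), b=41^1·(≡27) mod 41; (40|41)=+1, (27|41)=-1; (−1)^{3·1·20}·(+1)^1·(-1)^3 = -1.
v=43: a=43^3·(≡27), b=43^1·(≡27) mod 43; (27|43)=-1, (27|43)=-1; (−1)^{3·1·21}·(-1)^1·(-1)^3 = -1.
v=2: v_2(a)=2, v_2(b)=2; units ≡ 3, 7 (mod 8); ε·ε+αω+βω = 1·1+2·0+2·1 ≡ 1  ⇒  (a,b)_2 = -1.
v=23: a=23^-4·(≡15), b=23^0·(≡10) mod 23; (15|23)=-1, (10|23)=-1; (−1)^{-4·0·11}·(-1)^0·(-1)^-4 = +1.
v=5: a=5^-1·(≡3), b=5^1·(≡1) mod 5; (3|5)=-1, (1|5)=+1; (−1)^{-1·1·2}·(-1)^1·(+1)^-1 = -1.
v=17: a=17^3·(≡9), b=17^1·(≡4) mod 17; (9|17)=+1, (4|17)=+1; (−1)^{3·1·8}·(+1)^1·(+1)^3 = +1.
v=13: a=13^-1·(≡3), b=13^-2·(≡12) mod 13; (3|13)=+1, (12|13)=+1; (−1)^{-1·-2·6}·(+1)^-2·(+1)^-1 = +1.
v=11: a=11^-4·(≡9), b=11^-2·(≡8) mod 11; (9|11)=+1, (8|11)=-1; (−1)^{-4·-2·5}·(+1)^-2·(-1)^-4 = +1.
Ram(1948115, 149855) = {2, 5, 41, 43}; no ℚ_2-point on the conic.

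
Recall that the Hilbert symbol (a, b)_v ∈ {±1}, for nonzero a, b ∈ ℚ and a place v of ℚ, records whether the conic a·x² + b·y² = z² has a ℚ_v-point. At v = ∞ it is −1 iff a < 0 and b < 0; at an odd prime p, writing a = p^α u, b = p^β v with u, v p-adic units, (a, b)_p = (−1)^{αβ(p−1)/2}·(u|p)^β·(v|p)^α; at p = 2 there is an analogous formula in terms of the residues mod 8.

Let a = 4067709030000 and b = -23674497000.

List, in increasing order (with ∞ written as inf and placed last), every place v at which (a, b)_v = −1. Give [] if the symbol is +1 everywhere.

Mod squares: a ≡ 7, b ≡ -330. Check v ∈ {∞, 2, 3, 5, 7, 11}.
v=3: a=3^4·(≡1), b=3^1·(≡1) mod 3; (1|3)=+1, (1|3)=+1; (−1)^{4·1·1}·(+1)^1·(+1)^4 = +1.
v=7: a=7^3·(≡1), b=7^2·(≡6) mod 7; (1|7)=+1, (6|7)=-1; (−1)^{3·2·3}·(+1)^2·(-1)^3 = -1.
v=11: a=11^4·(≡8), b=11^5·(≡4) mod 11; (8|11)=-1, (4|11)=+1; (−1)^{4·5·5}·(-1)^5·(+1)^4 = -1.
v=∞: 7 > 0 and -330 < 0  ⇒  (a,b)_∞ = +1.
v=2: v_2(a)=4, v_2(b)=3; units ≡ 7, 3 (mod 8); ε·ε+αω+βω = 1·1+4·1+3·0 ≡ 1  ⇒  (a,b)_2 = -1.
v=5: a=5^4·(≡3), b=5^3·(≡4) mod 5; (3|5)=-1, (4|5)=+1; (−1)^{4·3·2}·(-1)^3·(+1)^4 = -1.
|Ram(7, -330)| = 4, even; anisotropic at {2, 5, 7, 11}.

[2, 5, 7, 11]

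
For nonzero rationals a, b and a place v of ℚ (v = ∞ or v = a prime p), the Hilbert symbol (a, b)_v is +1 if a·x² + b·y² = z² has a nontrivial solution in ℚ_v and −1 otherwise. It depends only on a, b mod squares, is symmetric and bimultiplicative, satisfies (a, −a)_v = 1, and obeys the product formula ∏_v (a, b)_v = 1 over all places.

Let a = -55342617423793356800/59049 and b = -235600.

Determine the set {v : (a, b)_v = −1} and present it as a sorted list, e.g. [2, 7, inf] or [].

[31, inf]

Mod squares: a ≡ -84227, b ≡ -589. Check v ∈ {∞, 2, 3, 5, 11, 13, 17, 19, 31}.
v=∞: -84227 < 0 and -589 < 0  ⇒  (a,b)_∞ = -1.
v=11: a=11^1·(≡7), b=11^0·(≡9) mod 11; (7|11)=-1, (9|11)=+1; (−1)^{1·0·5}·(-1)^0·(+1)^1 = +1.
v=19: a=19^3·(≡15), b=19^1·(≡7) mod 19; (15|19)=-1, (7|19)=+1; (−1)^{3·1·9}·(-1)^1·(+1)^3 = +1.
v=17: a=17^2·(≡13), b=17^0·(≡3) mod 17; (13|17)=+1, (3|17)=-1; (−1)^{2·0·8}·(+1)^0·(-1)^2 = +1.
v=2: v_2(a)=18, v_2(b)=4; units ≡ 5, 3 (mod 8); ε·ε+αω+βω = 0·1+18·1+4·1 ≡ 0  ⇒  (a,b)_2 = +1.
v=13: a=13^1·(≡11), b=13^0·(≡12) mod 13; (11|13)=-1, (12|13)=+1; (−1)^{1·0·6}·(-1)^0·(+1)^1 = +1.
v=5: a=5^2·(≡2), b=5^2·(≡1) mod 5; (2|5)=-1, (1|5)=+1; (−1)^{2·2·2}·(-1)^2·(+1)^2 = +1.
v=3: a=3^-10·(≡1), b=3^0·(≡2) mod 3; (1|3)=+1, (2|3)=-1; (−1)^{-10·0·1}·(+1)^0·(-1)^-10 = +1.
v=31: a=31^3·(≡23), b=31^1·(≡26) mod 31; (23|31)=-1, (26|31)=-1; (−1)^{3·1·15}·(-1)^1·(-1)^3 = -1.
(-84227, -589 / ℚ) ramifies at {31, ∞}: a division algebra.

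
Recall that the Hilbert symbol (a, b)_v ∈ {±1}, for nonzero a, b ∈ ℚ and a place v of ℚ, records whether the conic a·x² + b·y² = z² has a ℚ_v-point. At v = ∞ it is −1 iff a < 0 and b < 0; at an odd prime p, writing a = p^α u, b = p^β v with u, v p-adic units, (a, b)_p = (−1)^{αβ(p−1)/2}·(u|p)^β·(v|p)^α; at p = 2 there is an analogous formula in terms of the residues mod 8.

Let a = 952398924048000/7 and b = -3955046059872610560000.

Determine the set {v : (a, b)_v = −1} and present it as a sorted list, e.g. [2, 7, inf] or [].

[2, 11]

Mod squares: a ≡ 2310, b ≡ -26. Check v ∈ {∞, 2, 3, 5, 7, 11, 13}.
v=13: a=13^2·(≡4), b=13^3·(≡5) mod 13; (4|13)=+1, (5|13)=-1; (−1)^{2·3·6}·(+1)^3·(-1)^2 = +1.
v=11: a=11^5·(≡1), b=11^8·(≡6) mod 11; (1|11)=+1, (6|11)=-1; (−1)^{5·8·5}·(+1)^8·(-1)^5 = -1.
v=7: a=7^-1·(≡2), b=7^0·(≡4) mod 7; (2|7)=+1, (4|7)=+1; (−1)^{-1·0·3}·(+1)^0·(+1)^-1 = +1.
v=3: a=3^7·(≡2), b=3^8·(≡1) mod 3; (2|3)=-1, (1|3)=+1; (−1)^{7·8·1}·(-1)^8·(+1)^7 = +1.
v=5: a=5^3·(≡2), b=5^4·(≡4) mod 5; (2|5)=-1, (4|5)=+1; (−1)^{3·4·2}·(-1)^4·(+1)^3 = +1.
v=2: v_2(a)=7, v_2(b)=11; units ≡ 3, 3 (mod 8); ε·ε+αω+βω = 1·1+7·1+11·1 ≡ 1  ⇒  (a,b)_2 = -1.
v=∞: 2310 > 0 and -26 < 0  ⇒  (a,b)_∞ = +1.
|Ram(2310, -26)| = 2, even; anisotropic at {2, 11}.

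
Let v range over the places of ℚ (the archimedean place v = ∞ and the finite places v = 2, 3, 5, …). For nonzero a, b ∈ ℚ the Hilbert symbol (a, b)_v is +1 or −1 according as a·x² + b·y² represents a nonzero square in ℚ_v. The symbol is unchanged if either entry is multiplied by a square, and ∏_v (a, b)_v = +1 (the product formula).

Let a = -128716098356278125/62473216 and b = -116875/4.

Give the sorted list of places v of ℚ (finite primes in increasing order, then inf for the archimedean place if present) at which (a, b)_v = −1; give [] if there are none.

Mod squares: a ≡ -2805, b ≡ -187. Check v ∈ {∞, 2, 3, 5, 7, 11, 13, 17, 19, 23}.
v=3: a=3^5·(≡1), b=3^0·(≡2) mod 3; (1|3)=+1, (2|3)=-1; (−1)^{5·0·1}·(+1)^0·(-1)^5 = -1.
v=17: a=17^3·(≡6), b=17^1·(≡11) mod 17; (6|17)=-1, (11|17)=-1; (−1)^{3·1·8}·(-1)^1·(-1)^3 = +1.
v=23: a=23^2·(≡3), b=23^0·(≡20) mod 23; (3|23)=+1, (20|23)=-1; (−1)^{2·0·11}·(+1)^0·(-1)^2 = +1.
v=2: v_2(a)=-10, v_2(b)=-2; units ≡ 3, 5 (mod 8); ε·ε+αω+βω = 1·0+-10·1+-2·1 ≡ 0  ⇒  (a,b)_2 = +1.
v=11: a=11^3·(≡3), b=11^1·(≡3) mod 11; (3|11)=+1, (3|11)=+1; (−1)^{3·1·5}·(+1)^1·(+1)^3 = -1.
v=13: a=13^-2·(≡1), b=13^0·(≡2) mod 13; (1|13)=+1, (2|13)=-1; (−1)^{-2·0·6}·(+1)^0·(-1)^-2 = +1.
v=5: a=5^5·(≡1), b=5^4·(≡2) mod 5; (1|5)=+1, (2|5)=-1; (−1)^{5·4·2}·(+1)^4·(-1)^5 = -1.
v=19: a=19^-2·(≡1), b=19^0·(≡8) mod 19; (1|19)=+1, (8|19)=-1; (−1)^{-2·0·9}·(+1)^0·(-1)^-2 = +1.
v=∞: -2805 < 0 and -187 < 0  ⇒  (a,b)_∞ = -1.
v=7: a=7^2·(≡4), b=7^0·(≡1) mod 7; (4|7)=+1, (1|7)=+1; (−1)^{2·0·3}·(+1)^0·(+1)^2 = +1.
|Ram(-2805, -187)| = 4, even; anisotropic at {3, 5, 11, ∞}.

[3, 5, 11, inf]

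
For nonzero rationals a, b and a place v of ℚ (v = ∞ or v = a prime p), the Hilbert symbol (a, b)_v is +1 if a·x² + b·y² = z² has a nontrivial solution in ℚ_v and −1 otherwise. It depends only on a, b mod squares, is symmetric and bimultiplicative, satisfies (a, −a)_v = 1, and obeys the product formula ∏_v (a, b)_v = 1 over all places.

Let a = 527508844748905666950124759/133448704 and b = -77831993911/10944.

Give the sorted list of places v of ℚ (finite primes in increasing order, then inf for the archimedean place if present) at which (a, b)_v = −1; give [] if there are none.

(a, b) ≡ (31, -10743949) mod (ℚ^×)²; places V = {2, 3, 7, 17, 19, 29, 31, 37, 53, ∞}.
(a,b)_29: α=2, u≡21; β=1, v≡22 (mod 29); (21|29)=-1, (22|29)=+1; sign (−1)^0·-1^1·+1^2 = -1.
(a,b)_19: α=-4, u≡10; β=-1, v≡9 (mod 19); (10|19)=-1, (9|19)=+1; sign (−1)^0·-1^-1·+1^-4 = -1.
(a,b)_3: α=0, u≡1; β=-2, v≡2 (mod 3); (1|3)=+1, (2|3)=-1; sign (−1)^0·+1^-2·-1^0 = +1.
(a,b)_53: α=6, u≡30; β=2, v≡47 (mod 53); (30|53)=-1, (47|53)=+1; sign (−1)^0·-1^2·+1^6 = +1.
(a,b)_∞: sgn(31)=+, sgn(-10743949)=−, so +1.
(a,b)_31: α=3, u≡25; β=1, v≡18 (mod 31); (25|31)=+1, (18|31)=+1; sign (−1)^1·+1^1·+1^3 = -1.
(a,b)_37: α=2, u≡15; β=1, v≡28 (mod 37); (15|37)=-1, (28|37)=+1; sign (−1)^0·-1^1·+1^2 = -1.
(a,b)_17: α=2, u≡10; β=1, v≡12 (mod 17); (10|17)=-1, (12|17)=-1; sign (−1)^0·-1^1·-1^2 = -1.
(a,b)_2: α=-10, β=-6; u≡7, v≡3 (mod 8); ε(u)ε(v)=1·1, αω(v)=-10·1, βω(u)=-6·0; sum ≡ 1  ⇒  -1.
(a,b)_7: α=4, u≡5; β=2, v≡2 (mod 7); (5|7)=-1, (2|7)=+1; sign (−1)^0·-1^2·+1^4 = +1.
(31, -10743949 / ℚ) ramifies at {2, 17, 19, 29, 31, 37}: a division algebra.

[2, 17, 19, 29, 31, 37]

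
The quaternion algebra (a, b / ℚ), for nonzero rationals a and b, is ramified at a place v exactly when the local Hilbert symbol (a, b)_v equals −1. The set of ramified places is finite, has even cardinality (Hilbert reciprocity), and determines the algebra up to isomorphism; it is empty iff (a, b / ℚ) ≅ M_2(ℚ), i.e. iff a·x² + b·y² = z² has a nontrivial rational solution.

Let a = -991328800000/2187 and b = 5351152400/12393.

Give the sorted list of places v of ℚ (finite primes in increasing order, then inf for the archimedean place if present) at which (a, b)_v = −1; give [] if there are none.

[5, 11, 17, 19]

(a, b) ≡ (-3135, 3553) mod (ℚ^×)²; places V = {2, 3, 5, 7, 11, 17, 19, 23, ∞}.
(a,b)_2: α=8, β=4; u≡1, v≡1 (mod 8); ε(u)ε(v)=0·0, αω(v)=8·0, βω(u)=4·0; sum ≡ 0  ⇒  +1.
(a,b)_19: α=1, u≡1; β=1, v≡7 (mod 19); (1|19)=+1, (7|19)=+1; sign (−1)^1·+1^1·+1^1 = -1.
(a,b)_5: α=5, u≡2; β=2, v≡2 (mod 5); (2|5)=-1, (2|5)=-1; sign (−1)^0·-1^2·-1^5 = -1.
(a,b)_∞: sgn(-3135)=−, sgn(3553)=+, so +1.
(a,b)_7: α=2, u≡1; β=0, v≡2 (mod 7); (1|7)=+1, (2|7)=+1; sign (−1)^0·+1^0·+1^2 = +1.
(a,b)_17: α=0, u≡10; β=-1, v≡12 (mod 17); (10|17)=-1, (12|17)=-1; sign (−1)^0·-1^-1·-1^0 = -1.
(a,b)_3: α=-7, u≡2; β=-6, v≡1 (mod 3); (2|3)=-1, (1|3)=+1; sign (−1)^0·-1^-6·+1^-7 = +1.
(a,b)_11: α=3, u≡5; β=3, v≡3 (mod 11); (5|11)=+1, (3|11)=+1; sign (−1)^1·+1^3·+1^3 = -1.
(a,b)_23: α=0, u≡1; β=2, v≡19 (mod 23); (1|23)=+1, (19|23)=-1; sign (−1)^0·+1^2·-1^0 = +1.
Ram(-3135, 3553) = {5, 11, 17, 19}; no ℚ_5-point on the conic.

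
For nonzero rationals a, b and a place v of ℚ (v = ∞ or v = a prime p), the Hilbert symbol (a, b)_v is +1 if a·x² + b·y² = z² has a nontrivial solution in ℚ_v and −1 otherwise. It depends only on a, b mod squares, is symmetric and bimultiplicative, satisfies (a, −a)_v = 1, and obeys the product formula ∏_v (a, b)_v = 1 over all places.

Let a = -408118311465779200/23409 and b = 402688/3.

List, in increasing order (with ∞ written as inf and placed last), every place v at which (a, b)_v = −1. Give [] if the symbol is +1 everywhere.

[2, 3]

Mod squares: a ≡ -13, b ≡ 39. Check v ∈ {∞, 2, 3, 5, 11, 13, 17}.
v=13: a=13^3·(≡9), b=13^1·(≡12) mod 13; (9|13)=+1, (12|13)=+1; (−1)^{3·1·6}·(+1)^1·(+1)^3 = +1.
v=5: a=5^2·(≡3), b=5^0·(≡1) mod 5; (3|5)=-1, (1|5)=+1; (−1)^{2·0·2}·(-1)^0·(+1)^2 = +1.
v=17: a=17^-2·(≡16), b=17^0·(≡3) mod 17; (16|17)=+1, (3|17)=-1; (−1)^{-2·0·8}·(+1)^0·(-1)^-2 = +1.
v=3: a=3^-4·(≡2), b=3^-1·(≡1) mod 3; (2|3)=-1, (1|3)=+1; (−1)^{-4·-1·1}·(-1)^-1·(+1)^-4 = -1.
v=∞: -13 < 0 and 39 > 0  ⇒  (a,b)_∞ = +1.
v=2: v_2(a)=22, v_2(b)=8; units ≡ 3, 7 (mod 8); ε·ε+αω+βω = 1·1+22·0+8·1 ≡ 1  ⇒  (a,b)_2 = -1.
v=11: a=11^6·(≡3), b=11^2·(≡2) mod 11; (3|11)=+1, (2|11)=-1; (−1)^{6·2·5}·(+1)^2·(-1)^6 = +1.
Ram(-13, 39) = {2, 3}; no ℚ_2-point on the conic.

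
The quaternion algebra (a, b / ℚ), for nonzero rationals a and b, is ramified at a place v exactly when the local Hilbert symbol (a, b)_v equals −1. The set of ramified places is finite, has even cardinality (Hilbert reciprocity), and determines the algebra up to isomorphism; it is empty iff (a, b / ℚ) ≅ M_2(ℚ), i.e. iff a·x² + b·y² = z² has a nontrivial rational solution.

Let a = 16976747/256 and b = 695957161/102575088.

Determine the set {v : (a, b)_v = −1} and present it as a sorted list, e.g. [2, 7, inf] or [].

Mod squares: a ≡ 47027, b ≡ 7. Check v ∈ {∞, 2, 3, 7, 11, 19, 23, 29, 31, 37, 41}.
v=∞: 47027 > 0 and 7 > 0  ⇒  (a,b)_∞ = +1.
v=23: a=23^0·(≡11), b=23^2·(≡17) mod 23; (11|23)=-1, (17|23)=-1; (−1)^{0·2·11}·(-1)^2·(-1)^0 = +1.
v=19: a=19^2·(≡15), b=19^0·(≡11) mod 19; (15|19)=-1, (11|19)=+1; (−1)^{2·0·9}·(-1)^0·(+1)^2 = +1.
v=37: a=37^1·(≡2), b=37^2·(≡4) mod 37; (2|37)=-1, (4|37)=+1; (−1)^{1·2·18}·(-1)^2·(+1)^1 = +1.
v=7: a=7^0·(≡1), b=7^-1·(≡4) mod 7; (1|7)=+1, (4|7)=+1; (−1)^{0·-1·3}·(+1)^-1·(+1)^0 = +1.
v=41: a=41^1·(≡9), b=41^0·(≡7) mod 41; (9|41)=+1, (7|41)=-1; (−1)^{1·0·20}·(+1)^0·(-1)^1 = -1.
v=11: a=11^0·(≡6), b=11^-2·(≡10) mod 11; (6|11)=-1, (10|11)=-1; (−1)^{0·-2·5}·(-1)^-2·(-1)^0 = +1.
v=31: a=31^1·(≡26), b=31^2·(≡19) mod 31; (26|31)=-1, (19|31)=+1; (−1)^{1·2·15}·(-1)^2·(+1)^1 = +1.
v=29: a=29^0·(≡17), b=29^-2·(≡1) mod 29; (17|29)=-1, (1|29)=+1; (−1)^{0·-2·14}·(-1)^-2·(+1)^0 = +1.
v=3: a=3^0·(≡2), b=3^-2·(≡1) mod 3; (2|3)=-1, (1|3)=+1; (−1)^{0·-2·1}·(-1)^-2·(+1)^0 = +1.
v=2: v_2(a)=-8, v_2(b)=-4; units ≡ 3, 7 (mod 8); ε·ε+αω+βω = 1·1+-8·0+-4·1 ≡ 1  ⇒  (a,b)_2 = -1.
|Ram(47027, 7)| = 2, even; anisotropic at {2, 41}.

[2, 41]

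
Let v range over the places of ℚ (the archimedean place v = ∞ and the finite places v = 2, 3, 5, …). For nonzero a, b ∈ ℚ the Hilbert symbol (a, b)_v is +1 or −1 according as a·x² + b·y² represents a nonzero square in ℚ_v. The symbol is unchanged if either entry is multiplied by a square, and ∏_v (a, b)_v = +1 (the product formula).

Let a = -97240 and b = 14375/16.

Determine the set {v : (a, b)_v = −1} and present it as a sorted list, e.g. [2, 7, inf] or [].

(a, b) ≡ (-24310, 23) mod (ℚ^×)²; places V = {2, 5, 11, 13, 17, 23, ∞}.
(a,b)_∞: sgn(-24310)=−, sgn(23)=+, so +1.
(a,b)_2: α=3, β=-4; u≡5, v≡7 (mod 8); ε(u)ε(v)=0·1, αω(v)=3·0, βω(u)=-4·1; sum ≡ 0  ⇒  +1.
(a,b)_13: α=1, u≡8; β=0, v≡12 (mod 13); (8|13)=-1, (12|13)=+1; sign (−1)^0·-1^0·+1^1 = +1.
(a,b)_17: α=1, u≡9; β=0, v≡7 (mod 17); (9|17)=+1, (7|17)=-1; sign (−1)^0·+1^0·-1^1 = -1.
(a,b)_11: α=1, u≡4; β=0, v≡4 (mod 11); (4|11)=+1, (4|11)=+1; sign (−1)^0·+1^0·+1^1 = +1.
(a,b)_5: α=1, u≡2; β=4, v≡3 (mod 5); (2|5)=-1, (3|5)=-1; sign (−1)^0·-1^4·-1^1 = -1.
(a,b)_23: α=0, u≡4; β=1, v≡6 (mod 23); (4|23)=+1, (6|23)=+1; sign (−1)^0·+1^1·+1^0 = +1.
(-24310, 23 / ℚ) ramifies at {5, 17}: a division algebra.

[5, 17]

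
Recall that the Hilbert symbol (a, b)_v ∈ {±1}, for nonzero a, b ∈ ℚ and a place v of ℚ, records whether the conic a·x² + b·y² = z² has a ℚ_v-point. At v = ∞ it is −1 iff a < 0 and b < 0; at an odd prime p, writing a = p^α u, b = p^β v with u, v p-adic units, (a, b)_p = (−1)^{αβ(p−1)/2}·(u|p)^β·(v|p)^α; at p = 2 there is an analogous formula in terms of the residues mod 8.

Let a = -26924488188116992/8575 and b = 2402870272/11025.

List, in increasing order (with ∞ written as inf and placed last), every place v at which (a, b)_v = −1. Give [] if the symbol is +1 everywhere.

Mod squares: a ≡ -56555191, b ≡ 19393. Check v ∈ {∞, 2, 3, 5, 7, 11, 19, 29, 31, 41, 43}.
v=19: a=19^1·(≡15), b=19^0·(≡13) mod 19; (15|19)=-1, (13|19)=-1; (−1)^{1·0·9}·(-1)^0·(-1)^1 = -1.
v=5: a=5^-2·(≡1), b=5^-2·(≡2) mod 5; (1|5)=+1, (2|5)=-1; (−1)^{-2·-2·2}·(+1)^-2·(-1)^-2 = +1.
v=∞: -56555191 < 0 and 19393 > 0  ⇒  (a,b)_∞ = +1.
v=2: v_2(a)=14, v_2(b)=10; units ≡ 1, 1 (mod 8); ε·ε+αω+βω = 0·0+14·0+10·0 ≡ 0  ⇒  (a,b)_2 = +1.
v=29: a=29^1·(≡16), b=29^0·(≡15) mod 29; (16|29)=+1, (15|29)=-1; (−1)^{1·0·14}·(+1)^0·(-1)^1 = -1.
v=43: a=43^1·(≡14), b=43^1·(≡31) mod 43; (14|43)=+1, (31|43)=+1; (−1)^{1·1·21}·(+1)^1·(+1)^1 = -1.
v=31: a=31^1·(≡18), b=31^0·(≡19) mod 31; (18|31)=+1, (19|31)=+1; (−1)^{1·0·15}·(+1)^0·(+1)^1 = +1.
v=7: a=7^-3·(≡6), b=7^-2·(≡5) mod 7; (6|7)=-1, (5|7)=-1; (−1)^{-3·-2·3}·(-1)^-2·(-1)^-3 = -1.
v=41: a=41^2·(≡5), b=41^1·(≡30) mod 41; (5|41)=+1, (30|41)=-1; (−1)^{2·1·20}·(+1)^1·(-1)^2 = +1.
v=3: a=3^0·(≡2), b=3^-2·(≡1) mod 3; (2|3)=-1, (1|3)=+1; (−1)^{0·-2·1}·(-1)^-2·(+1)^0 = +1.
v=11: a=11^3·(≡7), b=11^3·(≡1) mod 11; (7|11)=-1, (1|11)=+1; (−1)^{3·3·5}·(-1)^3·(+1)^3 = +1.
|Ram(-56555191, 19393)| = 4, even; anisotropic at {7, 19, 29, 43}.

[7, 19, 29, 43]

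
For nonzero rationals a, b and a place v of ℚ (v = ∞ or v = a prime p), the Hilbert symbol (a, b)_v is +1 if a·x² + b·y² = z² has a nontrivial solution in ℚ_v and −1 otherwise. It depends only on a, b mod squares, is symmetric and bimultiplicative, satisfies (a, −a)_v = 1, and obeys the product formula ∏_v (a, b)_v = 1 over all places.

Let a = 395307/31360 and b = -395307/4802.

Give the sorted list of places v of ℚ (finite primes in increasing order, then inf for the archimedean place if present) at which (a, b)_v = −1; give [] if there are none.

Mod squares: a ≡ 30, b ≡ -6. Check v ∈ {∞, 2, 3, 5, 7, 11}.
v=2: v_2(a)=-7, v_2(b)=-1; units ≡ 7, 5 (mod 8); ε·ε+αω+βω = 1·0+-7·1+-1·0 ≡ 1  ⇒  (a,b)_2 = -1.
v=3: a=3^3·(≡1), b=3^3·(≡1) mod 3; (1|3)=+1, (1|3)=+1; (−1)^{3·3·1}·(+1)^3·(+1)^3 = -1.
v=7: a=7^-2·(≡1), b=7^-4·(≡2) mod 7; (1|7)=+1, (2|7)=+1; (−1)^{-2·-4·3}·(+1)^-4·(+1)^-2 = +1.
v=11: a=11^4·(≡6), b=11^4·(≡1) mod 11; (6|11)=-1, (1|11)=+1; (−1)^{4·4·5}·(-1)^4·(+1)^4 = +1.
v=5: a=5^-1·(≡1), b=5^0·(≡4) mod 5; (1|5)=+1, (4|5)=+1; (−1)^{-1·0·2}·(+1)^0·(+1)^-1 = +1.
v=∞: 30 > 0 and -6 < 0  ⇒  (a,b)_∞ = +1.
Ram(30, -6) = {2, 3}; no ℚ_2-point on the conic.

[2, 3]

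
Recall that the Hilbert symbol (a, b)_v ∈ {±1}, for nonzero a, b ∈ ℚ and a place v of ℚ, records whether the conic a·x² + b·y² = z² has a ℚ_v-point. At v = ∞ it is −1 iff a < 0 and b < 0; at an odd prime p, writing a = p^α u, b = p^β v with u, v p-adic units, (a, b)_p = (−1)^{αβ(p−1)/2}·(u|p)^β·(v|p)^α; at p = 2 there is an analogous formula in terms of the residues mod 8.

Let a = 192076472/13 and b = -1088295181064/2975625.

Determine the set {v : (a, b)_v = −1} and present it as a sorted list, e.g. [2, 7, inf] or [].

[13, 19, 37, 41]

(a, b) ≡ (12739766, -670514) mod (ℚ^×)²; places V = {2, 3, 5, 7, 13, 17, 19, 23, 37, 41, ∞}.
(a,b)_3: α=0, u≡2; β=-2, v≡1 (mod 3); (2|3)=-1, (1|3)=+1; sign (−1)^0·-1^-2·+1^0 = +1.
(a,b)_13: α=-1, u≡3; β=3, v≡7 (mod 13); (3|13)=+1, (7|13)=-1; sign (−1)^0·+1^3·-1^-1 = -1.
(a,b)_37: α=1, u≡12; β=1, v≡18 (mod 37); (12|37)=+1, (18|37)=-1; sign (−1)^0·+1^1·-1^1 = -1.
(a,b)_19: α=1, u≡7; β=0, v≡14 (mod 19); (7|19)=+1, (14|19)=-1; sign (−1)^0·+1^0·-1^1 = -1.
(a,b)_5: α=0, u≡4; β=-4, v≡1 (mod 5); (4|5)=+1, (1|5)=+1; sign (−1)^0·+1^-4·+1^0 = +1.
(a,b)_23: α=0, u≡7; β=-2, v≡17 (mod 23); (7|23)=-1, (17|23)=-1; sign (−1)^0·-1^-2·-1^0 = +1.
(a,b)_17: α=1, u≡15; β=1, v≡9 (mod 17); (15|17)=+1, (9|17)=+1; sign (−1)^0·+1^1·+1^1 = +1.
(a,b)_7: α=2, u≡2; β=4, v≡4 (mod 7); (2|7)=+1, (4|7)=+1; sign (−1)^0·+1^4·+1^2 = +1.
(a,b)_41: α=1, u≡7; β=1, v≡5 (mod 41); (7|41)=-1, (5|41)=+1; sign (−1)^0·-1^1·+1^1 = -1.
(a,b)_∞: sgn(12739766)=+, sgn(-670514)=−, so +1.
(a,b)_2: α=3, β=3; u≡3, v≡7 (mod 8); ε(u)ε(v)=1·1, αω(v)=3·0, βω(u)=3·1; sum ≡ 0  ⇒  +1.
(12739766, -670514 / ℚ) ramifies at {13, 19, 37, 41}: a division algebra.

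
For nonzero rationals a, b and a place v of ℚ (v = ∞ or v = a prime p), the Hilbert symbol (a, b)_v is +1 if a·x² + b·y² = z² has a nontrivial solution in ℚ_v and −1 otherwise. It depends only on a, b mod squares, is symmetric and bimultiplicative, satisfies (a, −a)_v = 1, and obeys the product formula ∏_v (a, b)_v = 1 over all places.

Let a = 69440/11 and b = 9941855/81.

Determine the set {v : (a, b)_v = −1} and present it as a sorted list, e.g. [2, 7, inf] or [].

[2, 5]

(a, b) ≡ (11935, 202895) mod (ℚ^×)²; places V = {2, 3, 5, 7, 11, 17, 31, ∞}.
(a,b)_17: α=0, u≡15; β=1, v≡9 (mod 17); (15|17)=+1, (9|17)=+1; sign (−1)^0·+1^1·+1^0 = +1.
(a,b)_∞: sgn(11935)=+, sgn(202895)=+, so +1.
(a,b)_7: α=1, u≡2; β=3, v≡3 (mod 7); (2|7)=+1, (3|7)=-1; sign (−1)^1·+1^3·-1^1 = +1.
(a,b)_3: α=0, u≡1; β=-4, v≡2 (mod 3); (1|3)=+1, (2|3)=-1; sign (−1)^0·+1^-4·-1^0 = +1.
(a,b)_2: α=6, β=0; u≡7, v≡7 (mod 8); ε(u)ε(v)=1·1, αω(v)=6·0, βω(u)=0·0; sum ≡ 1  ⇒  -1.
(a,b)_31: α=1, u≡12; β=1, v≡25 (mod 31); (12|31)=-1, (25|31)=+1; sign (−1)^1·-1^1·+1^1 = +1.
(a,b)_11: α=-1, u≡8; β=1, v≡3 (mod 11); (8|11)=-1, (3|11)=+1; sign (−1)^1·-1^1·+1^-1 = +1.
(a,b)_5: α=1, u≡3; β=1, v≡1 (mod 5); (3|5)=-1, (1|5)=+1; sign (−1)^0·-1^1·+1^1 = -1.
Ram(11935, 202895) = {2, 5}; no ℚ_2-point on the conic.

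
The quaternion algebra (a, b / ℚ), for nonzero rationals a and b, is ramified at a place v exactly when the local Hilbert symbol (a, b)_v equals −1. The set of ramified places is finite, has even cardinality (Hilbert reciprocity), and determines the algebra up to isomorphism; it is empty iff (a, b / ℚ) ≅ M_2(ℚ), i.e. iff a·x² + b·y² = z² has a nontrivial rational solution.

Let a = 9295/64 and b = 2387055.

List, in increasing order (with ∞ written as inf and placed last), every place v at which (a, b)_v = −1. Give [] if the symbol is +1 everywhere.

[2, 37]

Mod squares: a ≡ 55, b ≡ 2387055. Check v ∈ {∞, 2, 3, 5, 11, 13, 17, 23, 37}.
v=2: v_2(a)=-6, v_2(b)=0; units ≡ 7, 7 (mod 8); ε·ε+αω+βω = 1·1+-6·0+0·0 ≡ 1  ⇒  (a,b)_2 = -1.
v=3: a=3^0·(≡1), b=3^1·(≡1) mod 3; (1|3)=+1, (1|3)=+1; (−1)^{0·1·1}·(+1)^1·(+1)^0 = +1.
v=17: a=17^0·(≡1), b=17^1·(≡12) mod 17; (1|17)=+1, (12|17)=-1; (−1)^{0·1·8}·(+1)^1·(-1)^0 = +1.
v=11: a=11^1·(≡1), b=11^1·(≡8) mod 11; (1|11)=+1, (8|11)=-1; (−1)^{1·1·5}·(+1)^1·(-1)^1 = +1.
v=∞: 55 > 0 and 2387055 > 0  ⇒  (a,b)_∞ = +1.
v=37: a=37^0·(≡14), b=37^1·(≡24) mod 37; (14|37)=-1, (24|37)=-1; (−1)^{0·1·18}·(-1)^1·(-1)^0 = -1.
v=13: a=13^2·(≡10), b=13^0·(≡8) mod 13; (10|13)=+1, (8|13)=-1; (−1)^{2·0·6}·(+1)^0·(-1)^2 = +1.
v=23: a=23^0·(≡4), b=23^1·(≡9) mod 23; (4|23)=+1, (9|23)=+1; (−1)^{0·1·11}·(+1)^1·(+1)^0 = +1.
v=5: a=5^1·(≡1), b=5^1·(≡1) mod 5; (1|5)=+1, (1|5)=+1; (−1)^{1·1·2}·(+1)^1·(+1)^1 = +1.
Ram(55, 2387055) = {2, 37}; no ℚ_2-point on the conic.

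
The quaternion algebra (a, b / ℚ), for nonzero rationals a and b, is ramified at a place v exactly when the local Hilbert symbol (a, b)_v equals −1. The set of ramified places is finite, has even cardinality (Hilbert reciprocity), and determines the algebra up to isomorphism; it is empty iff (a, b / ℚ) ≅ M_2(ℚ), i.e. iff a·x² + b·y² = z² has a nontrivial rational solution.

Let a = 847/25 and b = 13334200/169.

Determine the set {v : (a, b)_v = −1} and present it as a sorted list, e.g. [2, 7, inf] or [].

[2, 7]

(a, b) ≡ (7, 1102) mod (ℚ^×)²; places V = {2, 5, 7, 11, 13, 19, 29, ∞}.
(a,b)_∞: sgn(7)=+, sgn(1102)=+, so +1.
(a,b)_13: α=0, u≡11; β=-2, v≡9 (mod 13); (11|13)=-1, (9|13)=+1; sign (−1)^0·-1^-2·+1^0 = +1.
(a,b)_2: α=0, β=3; u≡7, v≡7 (mod 8); ε(u)ε(v)=1·1, αω(v)=0·0, βω(u)=3·0; sum ≡ 1  ⇒  -1.
(a,b)_19: α=0, u≡5; β=1, v≡11 (mod 19); (5|19)=+1, (11|19)=+1; sign (−1)^0·+1^1·+1^0 = +1.
(a,b)_7: α=1, u≡4; β=0, v≡5 (mod 7); (4|7)=+1, (5|7)=-1; sign (−1)^0·+1^0·-1^1 = -1.
(a,b)_5: α=-2, u≡2; β=2, v≡2 (mod 5); (2|5)=-1, (2|5)=-1; sign (−1)^0·-1^2·-1^-2 = +1.
(a,b)_11: α=2, u≡6; β=2, v≡6 (mod 11); (6|11)=-1, (6|11)=-1; sign (−1)^0·-1^2·-1^2 = +1.
(a,b)_29: α=0, u≡13; β=1, v≡28 (mod 29); (13|29)=+1, (28|29)=+1; sign (−1)^0·+1^1·+1^0 = +1.
Ram(7, 1102) = {2, 7}; no ℚ_2-point on the conic.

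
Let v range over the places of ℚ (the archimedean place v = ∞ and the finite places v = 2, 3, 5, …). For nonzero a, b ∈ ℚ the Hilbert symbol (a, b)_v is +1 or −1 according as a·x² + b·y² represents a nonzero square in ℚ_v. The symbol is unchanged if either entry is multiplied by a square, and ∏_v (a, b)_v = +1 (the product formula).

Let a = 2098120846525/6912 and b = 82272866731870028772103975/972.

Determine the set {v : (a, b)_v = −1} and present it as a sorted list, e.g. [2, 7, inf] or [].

[3, 11, 19, 37]

(a, b) ≡ (394383, 2397) mod (ℚ^×)²; places V = {2, 3, 5, 11, 13, 17, 19, 37, 47, ∞}.
(a,b)_2: α=-8, β=-2; u≡7, v≡5 (mod 8); ε(u)ε(v)=1·0, αω(v)=-8·1, βω(u)=-2·0; sum ≡ 0  ⇒  +1.
(a,b)_11: α=1, u≡5; β=2, v≡8 (mod 11); (5|11)=+1, (8|11)=-1; sign (−1)^0·+1^2·-1^1 = -1.
(a,b)_47: α=2, u≡7; β=5, v≡2 (mod 47); (7|47)=+1, (2|47)=+1; sign (−1)^0·+1^5·+1^2 = +1.
(a,b)_17: α=3, u≡5; β=5, v≡3 (mod 17); (5|17)=-1, (3|17)=-1; sign (−1)^0·-1^5·-1^3 = +1.
(a,b)_∞: sgn(394383)=+, sgn(2397)=+, so +1.
(a,b)_37: α=1, u≡21; β=2, v≡32 (mod 37); (21|37)=+1, (32|37)=-1; sign (−1)^0·+1^2·-1^1 = -1.
(a,b)_13: α=0, u≡6; β=2, v≡7 (mod 13); (6|13)=-1, (7|13)=-1; sign (−1)^0·-1^2·-1^0 = +1.
(a,b)_5: α=2, u≡3; β=2, v≡2 (mod 5); (3|5)=-1, (2|5)=-1; sign (−1)^0·-1^2·-1^2 = +1.
(a,b)_3: α=-3, u≡1; β=-5, v≡1 (mod 3); (1|3)=+1, (1|3)=+1; sign (−1)^1·+1^-5·+1^-3 = -1.
(a,b)_19: α=1, u≡5; β=2, v≡10 (mod 19); (5|19)=+1, (10|19)=-1; sign (−1)^0·+1^2·-1^1 = -1.
Ram(394383, 2397) = {3, 11, 19, 37}; no ℚ_3-point on the conic.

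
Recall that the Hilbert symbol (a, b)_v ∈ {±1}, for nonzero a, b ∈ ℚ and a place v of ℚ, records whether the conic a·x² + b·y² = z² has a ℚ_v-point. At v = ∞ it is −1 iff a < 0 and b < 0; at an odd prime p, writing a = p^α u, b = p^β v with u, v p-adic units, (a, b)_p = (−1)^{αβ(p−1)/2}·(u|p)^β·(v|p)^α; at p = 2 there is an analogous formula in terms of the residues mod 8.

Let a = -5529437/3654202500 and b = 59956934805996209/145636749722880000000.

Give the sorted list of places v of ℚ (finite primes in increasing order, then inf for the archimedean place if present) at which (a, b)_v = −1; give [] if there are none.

(a, b) ≡ (-53, 9805) mod (ℚ^×)²; places V = {2, 3, 5, 13, 17, 19, 31, 37, 53, ∞}.
(a,b)_17: α=2, u≡15; β=4, v≡8 (mod 17); (15|17)=+1, (8|17)=+1; sign (−1)^0·+1^4·+1^2 = +1.
(a,b)_19: α=2, u≡5; β=4, v≡7 (mod 19); (5|19)=+1, (7|19)=+1; sign (−1)^0·+1^4·+1^2 = +1.
(a,b)_3: α=-2, u≡1; β=-6, v≡1 (mod 3); (1|3)=+1, (1|3)=+1; sign (−1)^0·+1^-6·+1^-2 = +1.
(a,b)_53: α=1, u≡25; β=3, v≡35 (mod 53); (25|53)=+1, (35|53)=-1; sign (−1)^0·+1^3·-1^1 = -1.
(a,b)_∞: sgn(-53)=−, sgn(9805)=+, so +1.
(a,b)_13: α=-2, u≡3; β=-2, v≡12 (mod 13); (3|13)=+1, (12|13)=+1; sign (−1)^0·+1^-2·+1^-2 = +1.
(a,b)_2: α=-2, β=-14; u≡3, v≡5 (mod 8); ε(u)ε(v)=1·0, αω(v)=-2·1, βω(u)=-14·1; sum ≡ 0  ⇒  +1.
(a,b)_37: α=0, u≡12; β=1, v≡17 (mod 37); (12|37)=+1, (17|37)=-1; sign (−1)^0·+1^1·-1^0 = +1.
(a,b)_31: α=-2, u≡14; β=-4, v≡16 (mod 31); (14|31)=+1, (16|31)=+1; sign (−1)^0·+1^-4·+1^-2 = +1.
(a,b)_5: α=-4, u≡2; β=-7, v≡1 (mod 5); (2|5)=-1, (1|5)=+1; sign (−1)^0·-1^-7·+1^-4 = -1.
|Ram(-53, 9805)| = 2, even; anisotropic at {5, 53}.

[5, 53]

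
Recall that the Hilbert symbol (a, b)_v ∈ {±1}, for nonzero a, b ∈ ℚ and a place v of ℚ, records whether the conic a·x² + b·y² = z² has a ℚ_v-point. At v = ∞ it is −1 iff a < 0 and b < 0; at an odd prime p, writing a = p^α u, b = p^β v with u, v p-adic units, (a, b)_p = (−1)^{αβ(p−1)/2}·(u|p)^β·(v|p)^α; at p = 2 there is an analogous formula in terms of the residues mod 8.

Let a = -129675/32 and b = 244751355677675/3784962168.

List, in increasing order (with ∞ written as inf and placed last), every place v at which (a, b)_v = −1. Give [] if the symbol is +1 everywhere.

(a, b) ≡ (-10374, 25194) mod (ℚ^×)²; places V = {2, 3, 5, 7, 11, 13, 17, 19, 43, ∞}.
(a,b)_13: α=1, u≡8; β=-1, v≡12 (mod 13); (8|13)=-1, (12|13)=+1; sign (−1)^0·-1^-1·+1^1 = -1.
(a,b)_5: α=2, u≡4; β=2, v≡4 (mod 5); (4|5)=+1, (4|5)=+1; sign (−1)^0·+1^2·+1^2 = +1.
(a,b)_7: α=1, u≡1; β=4, v≡1 (mod 7); (1|7)=+1, (1|7)=+1; sign (−1)^0·+1^4·+1^1 = +1.
(a,b)_19: α=1, u≡7; β=3, v≡14 (mod 19); (7|19)=+1, (14|19)=-1; sign (−1)^1·+1^3·-1^1 = +1.
(a,b)_11: α=0, u≡7; β=2, v≡9 (mod 11); (7|11)=-1, (9|11)=+1; sign (−1)^0·-1^2·+1^0 = +1.
(a,b)_2: α=-5, β=-3; u≡5, v≡5 (mod 8); ε(u)ε(v)=0·0, αω(v)=-5·1, βω(u)=-3·1; sum ≡ 0  ⇒  +1.
(a,b)_43: α=0, u≡34; β=-2, v≡28 (mod 43); (34|43)=-1, (28|43)=-1; sign (−1)^0·-1^-2·-1^0 = +1.
(a,b)_3: α=1, u≡1; β=-9, v≡1 (mod 3); (1|3)=+1, (1|3)=+1; sign (−1)^1·+1^-9·+1^1 = -1.
(a,b)_17: α=0, u≡8; β=3, v≡10 (mod 17); (8|17)=+1, (10|17)=-1; sign (−1)^0·+1^3·-1^0 = +1.
(a,b)_∞: sgn(-10374)=−, sgn(25194)=+, so +1.
|Ram(-10374, 25194)| = 2, even; anisotropic at {3, 13}.

[3, 13]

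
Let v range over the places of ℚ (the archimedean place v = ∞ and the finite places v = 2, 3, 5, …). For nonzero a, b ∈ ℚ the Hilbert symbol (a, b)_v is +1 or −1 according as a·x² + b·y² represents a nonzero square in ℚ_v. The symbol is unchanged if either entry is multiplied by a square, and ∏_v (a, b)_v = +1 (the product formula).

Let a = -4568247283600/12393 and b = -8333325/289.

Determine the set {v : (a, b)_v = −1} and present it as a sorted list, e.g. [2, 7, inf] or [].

Mod squares: a ≡ -80862353, b ≡ -37037. Check v ∈ {∞, 2, 3, 5, 7, 11, 13, 17, 29, 31, 37}.
v=11: a=11^1·(≡5), b=11^1·(≡2) mod 11; (5|11)=+1, (2|11)=-1; (−1)^{1·1·5}·(+1)^1·(-1)^1 = +1.
v=31: a=31^1·(≡4), b=31^0·(≡25) mod 31; (4|31)=+1, (25|31)=+1; (−1)^{1·0·15}·(+1)^0·(+1)^1 = +1.
v=5: a=5^2·(≡2), b=5^2·(≡3) mod 5; (2|5)=-1, (3|5)=-1; (−1)^{2·2·2}·(-1)^2·(-1)^2 = +1.
v=37: a=37^1·(≡7), b=37^1·(≡22) mod 37; (7|37)=+1, (22|37)=-1; (−1)^{1·1·18}·(+1)^1·(-1)^1 = -1.
v=7: a=7^4·(≡1), b=7^1·(≡4) mod 7; (1|7)=+1, (4|7)=+1; (−1)^{4·1·3}·(+1)^1·(+1)^4 = +1.
v=13: a=13^1·(≡2), b=13^1·(≡6) mod 13; (2|13)=-1, (6|13)=-1; (−1)^{1·1·6}·(-1)^1·(-1)^1 = +1.
v=∞: -80862353 < 0 and -37037 < 0  ⇒  (a,b)_∞ = -1.
v=29: a=29^1·(≡5), b=29^0·(≡1) mod 29; (5|29)=+1, (1|29)=+1; (−1)^{1·0·14}·(+1)^0·(+1)^1 = +1.
v=17: a=17^-1·(≡9), b=17^-2·(≡7) mod 17; (9|17)=+1, (7|17)=-1; (−1)^{-1·-2·8}·(+1)^-2·(-1)^-1 = -1.
v=3: a=3^-6·(≡1), b=3^2·(≡1) mod 3; (1|3)=+1, (1|3)=+1; (−1)^{-6·2·1}·(+1)^2·(+1)^-6 = +1.
v=2: v_2(a)=4, v_2(b)=0; units ≡ 7, 3 (mod 8); ε·ε+αω+βω = 1·1+4·1+0·0 ≡ 1  ⇒  (a,b)_2 = -1.
(-80862353, -37037 / ℚ) ramifies at {2, 17, 37, ∞}: a division algebra.

[2, 17, 37, inf]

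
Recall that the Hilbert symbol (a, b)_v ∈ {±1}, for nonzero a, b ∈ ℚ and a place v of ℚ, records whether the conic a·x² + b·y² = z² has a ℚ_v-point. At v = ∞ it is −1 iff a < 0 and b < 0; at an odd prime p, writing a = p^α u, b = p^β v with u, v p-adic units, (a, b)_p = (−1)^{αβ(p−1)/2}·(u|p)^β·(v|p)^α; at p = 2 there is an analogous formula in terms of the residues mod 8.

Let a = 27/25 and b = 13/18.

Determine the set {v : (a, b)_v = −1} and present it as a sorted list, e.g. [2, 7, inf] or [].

[2, 3]

(a, b) ≡ (3, 26) mod (ℚ^×)²; places V = {2, 3, 5, 13, ∞}.
(a,b)_13: α=0, u≡12; β=1, v≡8 (mod 13); (12|13)=+1, (8|13)=-1; sign (−1)^0·+1^1·-1^0 = +1.
(a,b)_3: α=3, u≡1; β=-2, v≡2 (mod 3); (1|3)=+1, (2|3)=-1; sign (−1)^0·+1^-2·-1^3 = -1.
(a,b)_∞: sgn(3)=+, sgn(26)=+, so +1.
(a,b)_5: α=-2, u≡2; β=0, v≡1 (mod 5); (2|5)=-1, (1|5)=+1; sign (−1)^0·-1^0·+1^-2 = +1.
(a,b)_2: α=0, β=-1; u≡3, v≡5 (mod 8); ε(u)ε(v)=1·0, αω(v)=0·1, βω(u)=-1·1; sum ≡ 1  ⇒  -1.
|Ram(3, 26)| = 2, even; anisotropic at {2, 3}.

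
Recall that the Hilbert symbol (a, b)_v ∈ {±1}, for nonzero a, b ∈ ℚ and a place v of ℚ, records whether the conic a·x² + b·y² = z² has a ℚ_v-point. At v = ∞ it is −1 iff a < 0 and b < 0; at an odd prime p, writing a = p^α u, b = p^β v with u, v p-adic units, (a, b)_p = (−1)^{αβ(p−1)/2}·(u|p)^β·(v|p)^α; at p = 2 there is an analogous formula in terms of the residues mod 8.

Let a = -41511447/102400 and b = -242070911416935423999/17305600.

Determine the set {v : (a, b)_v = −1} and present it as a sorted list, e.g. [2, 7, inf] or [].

Mod squares: a ≡ -703, b ≡ -283679. Check v ∈ {∞, 2, 3, 5, 11, 13, 17, 19, 37, 41}.
v=11: a=11^0·(≡1), b=11^1·(≡10) mod 11; (1|11)=+1, (10|11)=-1; (−1)^{0·1·5}·(+1)^1·(-1)^0 = +1.
v=3: a=3^10·(≡2), b=3^14·(≡1) mod 3; (2|3)=-1, (1|3)=+1; (−1)^{10·14·1}·(-1)^14·(+1)^10 = +1.
v=37: a=37^1·(≡8), b=37^3·(≡15) mod 37; (8|37)=-1, (15|37)=-1; (−1)^{1·3·18}·(-1)^3·(-1)^1 = +1.
v=5: a=5^-2·(≡3), b=5^-2·(≡4) mod 5; (3|5)=-1, (4|5)=+1; (−1)^{-2·-2·2}·(-1)^-2·(+1)^-2 = +1.
v=13: a=13^0·(≡3), b=13^-2·(≡7) mod 13; (3|13)=+1, (7|13)=-1; (−1)^{0·-2·6}·(+1)^-2·(-1)^0 = +1.
v=2: v_2(a)=-12, v_2(b)=-12; units ≡ 1, 1 (mod 8); ε·ε+αω+βω = 0·0+-12·0+-12·0 ≡ 0  ⇒  (a,b)_2 = +1.
v=17: a=17^0·(≡6), b=17^1·(≡14) mod 17; (6|17)=-1, (14|17)=-1; (−1)^{0·1·8}·(-1)^1·(-1)^0 = -1.
v=41: a=41^0·(≡3), b=41^1·(≡40) mod 41; (3|41)=-1, (40|41)=+1; (−1)^{0·1·20}·(-1)^1·(+1)^0 = -1.
v=∞: -703 < 0 and -283679 < 0  ⇒  (a,b)_∞ = -1.
v=19: a=19^1·(≡6), b=19^4·(≡2) mod 19; (6|19)=+1, (2|19)=-1; (−1)^{1·4·9}·(+1)^4·(-1)^1 = -1.
|Ram(-703, -283679)| = 4, even; anisotropic at {17, 19, 41, ∞}.

[17, 19, 41, inf]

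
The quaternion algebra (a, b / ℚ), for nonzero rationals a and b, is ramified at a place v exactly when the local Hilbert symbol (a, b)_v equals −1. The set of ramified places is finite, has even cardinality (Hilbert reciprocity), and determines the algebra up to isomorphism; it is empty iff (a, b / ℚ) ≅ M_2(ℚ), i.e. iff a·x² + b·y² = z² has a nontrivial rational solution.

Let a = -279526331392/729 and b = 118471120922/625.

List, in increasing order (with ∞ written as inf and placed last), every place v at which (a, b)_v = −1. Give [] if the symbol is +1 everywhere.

[2, 7]

(a, b) ≡ (-5797, 2618) mod (ℚ^×)²; places V = {2, 3, 5, 7, 11, 17, 31, ∞}.
(a,b)_3: α=-6, u≡2; β=0, v≡2 (mod 3); (2|3)=-1, (2|3)=-1; sign (−1)^0·-1^0·-1^-6 = +1.
(a,b)_17: α=1, u≡15; β=1, v≡15 (mod 17); (15|17)=+1, (15|17)=+1; sign (−1)^0·+1^1·+1^1 = +1.
(a,b)_∞: sgn(-5797)=−, sgn(2618)=+, so +1.
(a,b)_5: α=0, u≡2; β=-4, v≡2 (mod 5); (2|5)=-1, (2|5)=-1; sign (−1)^0·-1^-4·-1^0 = +1.
(a,b)_2: α=10, β=1; u≡3, v≡5 (mod 8); ε(u)ε(v)=1·0, αω(v)=10·1, βω(u)=1·1; sum ≡ 1  ⇒  -1.
(a,b)_11: α=1, u≡3; β=1, v≡6 (mod 11); (3|11)=+1, (6|11)=-1; sign (−1)^1·+1^1·-1^1 = +1.
(a,b)_7: α=2, u≡3; β=3, v≡6 (mod 7); (3|7)=-1, (6|7)=-1; sign (−1)^0·-1^3·-1^2 = -1.
(a,b)_31: α=3, u≡26; β=4, v≡7 (mod 31); (26|31)=-1, (7|31)=+1; sign (−1)^0·-1^4·+1^3 = +1.
Ram(-5797, 2618) = {2, 7}; no ℚ_2-point on the conic.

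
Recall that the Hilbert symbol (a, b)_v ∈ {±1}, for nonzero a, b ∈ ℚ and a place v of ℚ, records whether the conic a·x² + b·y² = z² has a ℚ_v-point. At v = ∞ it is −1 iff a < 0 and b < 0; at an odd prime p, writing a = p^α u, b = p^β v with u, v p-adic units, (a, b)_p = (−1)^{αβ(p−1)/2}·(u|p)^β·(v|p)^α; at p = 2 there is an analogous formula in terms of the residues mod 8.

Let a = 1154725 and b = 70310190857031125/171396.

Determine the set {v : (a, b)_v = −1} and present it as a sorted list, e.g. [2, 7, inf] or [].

[13, 17]

(a, b) ≡ (46189, 5) mod (ℚ^×)²; places V = {2, 3, 5, 7, 11, 13, 17, 19, 23, 29, 43, ∞}.
(a,b)_17: α=1, u≡10; β=0, v≡11 (mod 17); (10|17)=-1, (11|17)=-1; sign (−1)^0·-1^0·-1^1 = -1.
(a,b)_2: α=0, β=-2; u≡5, v≡5 (mod 8); ε(u)ε(v)=0·0, αω(v)=0·1, βω(u)=-2·1; sum ≡ 0  ⇒  +1.
(a,b)_5: α=2, u≡4; β=3, v≡4 (mod 5); (4|5)=+1, (4|5)=+1; sign (−1)^0·+1^3·+1^2 = +1.
(a,b)_13: α=1, u≡9; β=2, v≡7 (mod 13); (9|13)=+1, (7|13)=-1; sign (−1)^0·+1^2·-1^1 = -1.
(a,b)_23: α=0, u≡10; β=-2, v≡17 (mod 23); (10|23)=-1, (17|23)=-1; sign (−1)^0·-1^-2·-1^0 = +1.
(a,b)_19: α=1, u≡13; β=2, v≡11 (mod 19); (13|19)=-1, (11|19)=+1; sign (−1)^0·-1^2·+1^1 = +1.
(a,b)_7: α=0, u≡5; β=2, v≡6 (mod 7); (5|7)=-1, (6|7)=-1; sign (−1)^0·-1^2·-1^0 = +1.
(a,b)_43: α=0, u≡3; β=2, v≡28 (mod 43); (3|43)=-1, (28|43)=-1; sign (−1)^0·-1^2·-1^0 = +1.
(a,b)_3: α=0, u≡1; β=-4, v≡2 (mod 3); (1|3)=+1, (2|3)=-1; sign (−1)^0·+1^-4·-1^0 = +1.
(a,b)_11: α=1, u≡2; β=2, v≡5 (mod 11); (2|11)=-1, (5|11)=+1; sign (−1)^0·-1^2·+1^1 = +1.
(a,b)_∞: sgn(46189)=+, sgn(5)=+, so +1.
(a,b)_29: α=0, u≡3; β=2, v≡13 (mod 29); (3|29)=-1, (13|29)=+1; sign (−1)^0·-1^2·+1^0 = +1.
Ram(46189, 5) = {13, 17}; no ℚ_13-point on the conic.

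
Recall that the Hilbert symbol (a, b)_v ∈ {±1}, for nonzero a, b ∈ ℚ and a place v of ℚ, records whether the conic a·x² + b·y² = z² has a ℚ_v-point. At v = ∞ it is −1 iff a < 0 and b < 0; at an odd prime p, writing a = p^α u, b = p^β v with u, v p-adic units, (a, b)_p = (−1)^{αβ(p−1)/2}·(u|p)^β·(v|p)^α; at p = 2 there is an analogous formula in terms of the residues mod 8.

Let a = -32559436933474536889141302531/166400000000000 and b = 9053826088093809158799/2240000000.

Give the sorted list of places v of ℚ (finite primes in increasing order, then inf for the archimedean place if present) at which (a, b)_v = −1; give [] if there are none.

Mod squares: a ≡ -4555915, b ≡ 303485. Check v ∈ {∞, 2, 3, 5, 7, 13, 17, 19, 23, 29, 31}.
v=7: a=7^1·(≡4), b=7^-1·(≡1) mod 7; (4|7)=+1, (1|7)=+1; (−1)^{1·-1·3}·(+1)^-1·(+1)^1 = -1.
v=29: a=29^4·(≡18), b=29^3·(≡20) mod 29; (18|29)=-1, (20|29)=+1; (−1)^{4·3·14}·(-1)^3·(+1)^4 = -1.
v=5: a=5^-11·(≡2), b=5^-7·(≡2) mod 5; (2|5)=-1, (2|5)=-1; (−1)^{-11·-7·2}·(-1)^-7·(-1)^-11 = +1.
v=13: a=13^-1·(≡1), b=13^1·(≡9) mod 13; (1|13)=+1, (9|13)=+1; (−1)^{-1·1·6}·(+1)^1·(+1)^-1 = +1.
v=3: a=3^4·(≡2), b=3^4·(≡2) mod 3; (2|3)=-1, (2|3)=-1; (−1)^{4·4·1}·(-1)^4·(-1)^4 = +1.
v=2: v_2(a)=-18, v_2(b)=-12; units ≡ 5, 5 (mod 8); ε·ε+αω+βω = 0·0+-18·1+-12·1 ≡ 0  ⇒  (a,b)_2 = +1.
v=19: a=19^3·(≡8), b=19^2·(≡1) mod 19; (8|19)=-1, (1|19)=+1; (−1)^{3·2·9}·(-1)^2·(+1)^3 = +1.
v=∞: -4555915 < 0 and 303485 > 0  ⇒  (a,b)_∞ = +1.
v=17: a=17^5·(≡5), b=17^4·(≡13) mod 17; (5|17)=-1, (13|17)=+1; (−1)^{5·4·8}·(-1)^4·(+1)^5 = +1.
v=23: a=23^4·(≡20), b=23^3·(≡12) mod 23; (20|23)=-1, (12|23)=+1; (−1)^{4·3·11}·(-1)^3·(+1)^4 = -1.
v=31: a=31^3·(≡6), b=31^2·(≡27) mod 31; (6|31)=-1, (27|31)=-1; (−1)^{3·2·15}·(-1)^2·(-1)^3 = -1.
(-4555915, 303485 / ℚ) ramifies at {7, 23, 29, 31}: a division algebra.

[7, 23, 29, 31]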